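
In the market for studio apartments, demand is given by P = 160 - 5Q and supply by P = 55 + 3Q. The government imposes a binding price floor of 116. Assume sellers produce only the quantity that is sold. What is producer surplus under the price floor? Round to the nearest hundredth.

420.64

Free-market equilibrium: 160 - 5Q = 55 + 3Q gives Q* = 13.125, P* = 94.375.
At P = 116, buyers demand (160 - 116)/5 = 8.8 while sellers would supply more, so the quantity traded is 8.8 at price 116.
The supply price at Q = 8.8 is 81.4. PS is the trapezoid between 116 and supply over [0, 8.8]: (1/2)[(116 - 55) + (116 - 81.4)](8.8) = 420.64.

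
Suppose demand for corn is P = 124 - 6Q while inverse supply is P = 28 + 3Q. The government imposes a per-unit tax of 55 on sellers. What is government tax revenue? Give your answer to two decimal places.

Without the tax, 124 - 6Q = 28 + 3Q so Q* = 10.6667 and P* = 60.
A tax on sellers shifts supply up by 55: 124 - 6Q = 28 + 3Q + 55, so Q_t = 4.5556. Buyers pay P_b = 96.6667; sellers receive P_s = P_b - 55 = 41.6667.
Tax revenue = t x Q_t = 55 x 4.5556 = 250.5556.

250.56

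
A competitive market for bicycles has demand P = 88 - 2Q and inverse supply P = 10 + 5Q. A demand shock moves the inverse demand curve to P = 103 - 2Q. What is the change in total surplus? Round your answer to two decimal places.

Initial equilibrium: Q_0 = 11.1429, P_0 = 65.7143; CS_0 = (1/2)(11.1429)(22.2857) = 124.1633, PS_0 = (1/2)(11.1429)(55.7143) = 310.4082.
New equilibrium: 103 - 2Q = 10 + 5Q gives Q_1 = 13.2857, P_1 = 76.4286; CS_1 = 176.5102, PS_1 = 441.2755.
Change in total surplus = (176.5102 + 441.2755) - (124.1633 + 310.4082) = 183.2143.

183.21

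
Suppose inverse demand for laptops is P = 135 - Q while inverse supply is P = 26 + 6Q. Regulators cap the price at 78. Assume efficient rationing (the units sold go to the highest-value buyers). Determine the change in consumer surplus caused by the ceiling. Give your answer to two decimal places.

335.21

Free-market equilibrium: 135 - Q = 26 + 6Q gives Q* = 15.5714, P* = 119.4286.
At the ceiling price 78, quantity supplied is (78 - 26)/6 = 8.6667; supply is the short side, so Q = 8.6667 trades at P = 78.
CS goes from (1/2)(15.5714)(15.5714) = 121.2347 to 456.4444 (computed as (135 - 78)(8.6667) - (1/2)(1)(8.6667)^2), a change of 335.2098.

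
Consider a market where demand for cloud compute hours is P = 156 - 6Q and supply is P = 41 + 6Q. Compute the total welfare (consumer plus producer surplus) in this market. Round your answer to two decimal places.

551.04

Set 156 - 6Q = 41 + 6Q, which gives 115 = 12Q, so Q* = 9.5833 and P* = 156 - 6(9.5833) = 98.5.
CS = (1/2)(9.5833)(57.5) = 275.5208 and PS = (1/2)(9.5833)(57.5) = 275.5208, so total surplus = 551.0417.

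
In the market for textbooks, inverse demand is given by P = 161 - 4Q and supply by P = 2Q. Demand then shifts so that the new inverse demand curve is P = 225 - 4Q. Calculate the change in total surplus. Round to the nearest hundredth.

Initial equilibrium: Q_0 = 26.8333, P_0 = 53.6667; CS_0 = (1/2)(26.8333)(107.3333) = 1440.0556, PS_0 = (1/2)(26.8333)(53.6667) = 720.0278.
New equilibrium: 225 - 4Q = 2Q gives Q_1 = 37.5, P_1 = 75; CS_1 = 2812.5, PS_1 = 1406.25.
Change in total surplus = (2812.5 + 1406.25) - (1440.0556 + 720.0278) = 2058.6667.

2058.67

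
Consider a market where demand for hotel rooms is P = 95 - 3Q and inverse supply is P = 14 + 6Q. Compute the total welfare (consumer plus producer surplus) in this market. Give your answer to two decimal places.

Equilibrium: 95 - 3Q = 14 + 6Q, so Q* = 9 and P* = 68.
Total surplus is the full triangle between the curves from 0 to Q*: (1/2)(9)(95 - 14) = 364.5.

364.50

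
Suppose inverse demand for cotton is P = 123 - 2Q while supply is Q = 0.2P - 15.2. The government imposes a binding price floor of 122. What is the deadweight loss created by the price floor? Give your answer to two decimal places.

Rewriting supply in inverse form: P = 76 + 5Q.
Free-market equilibrium: 123 - 2Q = 76 + 5Q gives Q* = 6.7143, P* = 109.5714.
At P = 122, buyers demand (123 - 122)/2 = 0.5 while sellers would supply more, so the quantity traded is 0.5 at price 122.
At Q = 0.5 the demand price is 122 and the supply price is 78.5. Deadweight loss is the triangle between the curves from 0.5 to 6.7143: (1/2)(122 - 78.5)(6.7143 - 0.5) = 135.1607.

135.16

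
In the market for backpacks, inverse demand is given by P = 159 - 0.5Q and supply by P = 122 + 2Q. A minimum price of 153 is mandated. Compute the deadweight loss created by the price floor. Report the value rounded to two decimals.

9.80

Free-market equilibrium: 159 - 0.5Q = 122 + 2Q gives Q* = 14.8, P* = 151.6.
At P = 153, buyers demand (159 - 153)/0.5 = 12 while sellers would supply more, so the quantity traded is 12 at price 153.
The lost-trades triangle has base Q* - 12 = 2.8 and height equal to the gap between the curves at Q = 12, which is 153 - 146 = 7. DWL = (1/2)(2.8)(7) = 9.8.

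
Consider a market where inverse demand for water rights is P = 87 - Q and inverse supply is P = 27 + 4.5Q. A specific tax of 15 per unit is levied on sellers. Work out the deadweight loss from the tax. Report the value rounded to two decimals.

Pre-tax equilibrium: 87 - Q = 27 + 4.5Q gives Q* = 10.9091, P* = 76.0909.
A tax on sellers shifts supply up by 15: 87 - Q = 27 + 4.5Q + 15, so Q_t = 8.1818. Buyers pay P_b = 78.8182; sellers receive P_s = P_b - 15 = 63.8182.
Deadweight loss is the triangle between the curves from Q_t to Q*: (1/2)(10.9091 - 8.1818)(15) = 20.4545.

20.45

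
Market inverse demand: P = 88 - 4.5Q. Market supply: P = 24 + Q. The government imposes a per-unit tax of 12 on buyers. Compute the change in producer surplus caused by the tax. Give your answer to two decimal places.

-23.01

Without the tax, 88 - 4.5Q = 24 + Q so Q* = 11.6364 and P* = 35.6364.
With the tax, buyers' net willingness to pay falls by 12: (88 - 12) - 4.5Q = 24 + Q, so Q_t = 9.4545. Buyers pay P_b = 45.4545; sellers receive P_s = P_b - 12 = 33.4545.
PS falls from (1/2)(11.6364)(11.6364) = 67.7025 to (1/2)(9.4545)(9.4545) = 44.6942, a change of -23.0083.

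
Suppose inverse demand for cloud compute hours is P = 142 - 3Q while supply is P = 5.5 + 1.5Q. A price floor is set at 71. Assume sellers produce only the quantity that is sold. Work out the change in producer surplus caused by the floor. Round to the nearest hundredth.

Without the control, 142 - 3Q = 5.5 + 1.5Q so Q* = 30.3333 and P* = 51.
At P = 71, buyers demand (142 - 71)/3 = 23.6667 while sellers would supply more, so the quantity traded is 23.6667 at price 71.
PS goes from (1/2)(30.3333)(45.5) = 690.0833 to 1130.0833 (computed as (71 - 5.5)(23.6667) - (1/2)(1.5)(23.6667)^2), a change of 440.

440.00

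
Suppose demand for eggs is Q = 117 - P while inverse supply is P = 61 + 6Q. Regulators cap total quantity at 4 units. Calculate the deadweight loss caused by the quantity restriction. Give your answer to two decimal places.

56.00

Rewriting demand in inverse form: P = 117 - Q.
Without the quota, 117 - Q = 61 + 6Q gives Q* = 8.
At Q = 4 the demand price is 117 - (4) = 113 and the supply price is 61 + 6(4) = 85.
Deadweight loss is the triangle between the curves from 4 to 8: (1/2)(113 - 85)(8 - 4) = 56.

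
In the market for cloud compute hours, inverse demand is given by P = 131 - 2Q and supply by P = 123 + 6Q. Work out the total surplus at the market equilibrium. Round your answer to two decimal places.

Set 131 - 2Q = 123 + 6Q, which gives 8 = 8Q, so Q* = 1 and P* = 131 - 2(1) = 129.
CS = (1/2)(1)(2) = 1 and PS = (1/2)(1)(6) = 3, so total surplus = 4.

4.00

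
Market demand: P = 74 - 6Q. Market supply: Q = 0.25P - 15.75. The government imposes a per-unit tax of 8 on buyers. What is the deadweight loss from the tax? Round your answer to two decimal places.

Rewriting supply in inverse form: P = 63 + 4Q.
Without the tax, 74 - 6Q = 63 + 4Q so Q* = 1.1 and P* = 67.4.
A tax on buyers shifts demand down by 8: (74 - 8) - 6Q = 63 + 4Q, so Q_t = 0.3. Buyers pay P_b = 72.2; sellers receive P_s = P_b - 8 = 64.2.
The welfare triangle lost has base Q* - Q_t = 0.8 and height t = 8, so DWL = (1/2)(0.8)(8) = 3.2.

3.20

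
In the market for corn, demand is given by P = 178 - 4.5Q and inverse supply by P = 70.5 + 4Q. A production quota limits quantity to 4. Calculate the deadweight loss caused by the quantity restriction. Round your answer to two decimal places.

317.78

Without the quota, 178 - 4.5Q = 70.5 + 4Q gives Q* = 12.6471.
At Q = 4 the demand price is 178 - 4.5(4) = 160 and the supply price is 70.5 + 4(4) = 86.5.
Deadweight loss is the triangle between the curves from 4 to 12.6471: (1/2)(160 - 86.5)(12.6471 - 4) = 317.7794.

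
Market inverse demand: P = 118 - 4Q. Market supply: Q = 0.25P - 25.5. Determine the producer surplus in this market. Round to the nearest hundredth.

Rewriting supply in inverse form: P = 102 + 4Q.
Set 118 - 4Q = 102 + 4Q, which gives 16 = 8Q, so Q* = 2 and P* = 118 - 4(2) = 110.
Producer surplus is the triangle above supply below P*: (1/2)(2)(110 - 102) = (1/2)(2)(8) = 8.

8.00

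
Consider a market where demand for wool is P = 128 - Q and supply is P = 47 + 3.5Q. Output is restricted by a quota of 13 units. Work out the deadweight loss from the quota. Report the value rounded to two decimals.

Without the quota, 128 - Q = 47 + 3.5Q gives Q* = 18.
At Q = 13 the demand price is 128 - (13) = 115 and the supply price is 47 + 3.5(13) = 92.5.
Deadweight loss is the triangle between the curves from 13 to 18: (1/2)(115 - 92.5)(18 - 13) = 56.25.

56.25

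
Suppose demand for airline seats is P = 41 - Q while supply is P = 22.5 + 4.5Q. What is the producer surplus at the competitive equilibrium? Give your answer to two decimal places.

Setting demand equal to supply, 18.5 = 5.5Q, so Q* = 3.3636 and P* = 37.6364.
PS is the area between P* and the supply curve from 0 to Q*: (1/2)(3.3636)(15.1364) = 25.4566.

25.46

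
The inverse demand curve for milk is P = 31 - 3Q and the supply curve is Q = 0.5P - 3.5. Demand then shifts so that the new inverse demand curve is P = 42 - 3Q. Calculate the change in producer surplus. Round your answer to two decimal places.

25.96

Rewriting supply in inverse form: P = 7 + 2Q.
Initial equilibrium: Q_0 = 4.8, P_0 = 16.6; CS_0 = (1/2)(4.8)(14.4) = 34.56, PS_0 = (1/2)(4.8)(9.6) = 23.04.
New equilibrium: 42 - 3Q = 7 + 2Q gives Q_1 = 7, P_1 = 21; CS_1 = 73.5, PS_1 = 49.
Change in producer surplus = 49 - 23.04 = 25.96.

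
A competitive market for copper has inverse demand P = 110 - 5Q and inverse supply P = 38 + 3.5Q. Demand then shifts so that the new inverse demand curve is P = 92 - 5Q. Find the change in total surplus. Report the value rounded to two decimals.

Initial equilibrium: Q_0 = 8.4706, P_0 = 67.6471; CS_0 = (1/2)(8.4706)(42.3529) = 179.3772, PS_0 = (1/2)(8.4706)(29.6471) = 125.564.
New equilibrium: 92 - 5Q = 38 + 3.5Q gives Q_1 = 6.3529, P_1 = 60.2353; CS_1 = 100.8997, PS_1 = 70.6298.
Change in total surplus = (100.8997 + 70.6298) - (179.3772 + 125.564) = -133.4118.

-133.41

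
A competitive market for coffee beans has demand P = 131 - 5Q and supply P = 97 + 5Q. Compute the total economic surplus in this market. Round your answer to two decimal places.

Setting demand equal to supply, 34 = 10Q, so Q* = 3.4 and P* = 114.
CS = (1/2)(3.4)(17) = 28.9 and PS = (1/2)(3.4)(17) = 28.9, so total surplus = 57.8.

57.80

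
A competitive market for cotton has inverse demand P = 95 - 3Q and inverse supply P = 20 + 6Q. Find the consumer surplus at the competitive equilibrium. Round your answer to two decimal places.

104.17

Set 95 - 3Q = 20 + 6Q, which gives 75 = 9Q, so Q* = 8.3333 and P* = 95 - 3(8.3333) = 70.
Consumer surplus is the triangle under demand above P*: (1/2)(8.3333)(95 - 70) = (1/2)(8.3333)(25) = 104.1667.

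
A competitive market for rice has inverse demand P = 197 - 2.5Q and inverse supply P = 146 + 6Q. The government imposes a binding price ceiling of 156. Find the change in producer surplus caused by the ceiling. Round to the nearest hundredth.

Free-market equilibrium: 197 - 2.5Q = 146 + 6Q gives Q* = 6, P* = 182.
At P = 156, sellers supply (156 - 146)/6 = 1.6667 while buyers want more, so the quantity traded is 1.6667 at price 156.
PS goes from (1/2)(6)(36) = 108 to 8.3333 (computed as (156 - 146)(1.6667) - (1/2)(6)(1.6667)^2), a change of -99.6667.

-99.67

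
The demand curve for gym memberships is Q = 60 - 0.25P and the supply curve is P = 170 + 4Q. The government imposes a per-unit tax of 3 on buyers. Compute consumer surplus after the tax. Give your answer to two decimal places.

140.28

Rewriting demand in inverse form: P = 240 - 4Q.
Pre-tax equilibrium: 240 - 4Q = 170 + 4Q gives Q* = 8.75, P* = 205.
With the tax, buyers' net willingness to pay falls by 3: (240 - 3) - 4Q = 170 + 4Q, so Q_t = 8.375. Buyers pay P_b = 206.5; sellers receive P_s = P_b - 3 = 203.5.
CS = (1/2)(Q_t)(240 - P_b) = (1/2)(8.375)(33.5) = 140.2812.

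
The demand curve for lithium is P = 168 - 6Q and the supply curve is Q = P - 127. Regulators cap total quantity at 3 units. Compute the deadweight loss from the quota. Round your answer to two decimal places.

28.57

Rewriting supply in inverse form: P = 127 + Q.
Unrestricted equilibrium: Q* = (168 - 127)/(6 + 1) = 5.8571.
At Q = 3 the demand price is 168 - 6(3) = 150 and the supply price is 127 + (3) = 130.
Deadweight loss is the triangle between the curves from 3 to 5.8571: (1/2)(150 - 130)(5.8571 - 3) = 28.5714.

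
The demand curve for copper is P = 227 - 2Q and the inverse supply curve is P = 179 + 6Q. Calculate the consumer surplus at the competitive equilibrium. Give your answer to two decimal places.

36.00

Set 227 - 2Q = 179 + 6Q, which gives 48 = 8Q, so Q* = 6 and P* = 227 - 2(6) = 215.
Consumer surplus is the triangle under demand above P*: (1/2)(6)(227 - 215) = (1/2)(6)(12) = 36.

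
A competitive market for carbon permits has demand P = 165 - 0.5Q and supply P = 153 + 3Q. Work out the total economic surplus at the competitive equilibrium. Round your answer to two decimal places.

20.57

Equilibrium: 165 - 0.5Q = 153 + 3Q, so Q* = 3.4286 and P* = 163.2857.
Total surplus is the full triangle between the curves from 0 to Q*: (1/2)(3.4286)(165 - 153) = 20.5714.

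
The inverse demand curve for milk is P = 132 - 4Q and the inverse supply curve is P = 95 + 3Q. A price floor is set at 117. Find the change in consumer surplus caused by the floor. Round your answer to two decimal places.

-27.75

Free-market equilibrium: 132 - 4Q = 95 + 3Q gives Q* = 5.2857, P* = 110.8571.
At P = 117, buyers demand (132 - 117)/4 = 3.75 while sellers would supply more, so the quantity traded is 3.75 at price 117.
CS goes from (1/2)(5.2857)(21.1429) = 55.8776 to 28.125 (computed as (132 - 117)(3.75) - (1/2)(4)(3.75)^2), a change of -27.7526.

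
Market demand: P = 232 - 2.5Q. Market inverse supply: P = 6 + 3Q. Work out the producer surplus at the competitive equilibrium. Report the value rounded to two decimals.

2532.69

Equilibrium: 232 - 2.5Q = 6 + 3Q, so Q* = 41.0909 and P* = 129.2727.
The supply curve's price intercept is 6, so PS = (1/2)(Q*)(P* - 6) = (1/2)(41.0909)(123.2727) = 2532.6942.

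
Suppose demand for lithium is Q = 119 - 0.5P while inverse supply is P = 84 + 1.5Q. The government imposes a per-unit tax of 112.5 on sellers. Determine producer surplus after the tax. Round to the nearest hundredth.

105.44

Rewriting demand in inverse form: P = 238 - 2Q.
Without the tax, 238 - 2Q = 84 + 1.5Q so Q* = 44 and P* = 150.
A tax on sellers shifts supply up by 112.5: 238 - 2Q = 84 + 1.5Q + 112.5, so Q_t = 11.8571. Buyers pay P_b = 214.2857; sellers receive P_s = P_b - 112.5 = 101.7857.
Producer surplus is the triangle above supply below P_s: (1/2)(11.8571)(101.7857 - 84) = 105.4439.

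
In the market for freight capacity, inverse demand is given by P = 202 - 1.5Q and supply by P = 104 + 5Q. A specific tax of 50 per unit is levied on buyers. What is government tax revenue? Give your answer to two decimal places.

369.23

Without the tax, 202 - 1.5Q = 104 + 5Q so Q* = 15.0769 and P* = 179.3846.
With the tax, buyers' net willingness to pay falls by 50: (202 - 50) - 1.5Q = 104 + 5Q, so Q_t = 7.3846. Buyers pay P_b = 190.9231; sellers receive P_s = P_b - 50 = 140.9231.
Tax revenue = t x Q_t = 50 x 7.3846 = 369.2308.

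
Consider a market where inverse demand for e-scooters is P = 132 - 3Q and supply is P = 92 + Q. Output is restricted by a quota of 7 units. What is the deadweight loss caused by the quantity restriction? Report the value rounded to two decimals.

18.00

Without the quota, 132 - 3Q = 92 + Q gives Q* = 10.
At Q = 7 the demand price is 132 - 3(7) = 111 and the supply price is 92 + (7) = 99.
Deadweight loss is the triangle between the curves from 7 to 10: (1/2)(111 - 99)(10 - 7) = 18.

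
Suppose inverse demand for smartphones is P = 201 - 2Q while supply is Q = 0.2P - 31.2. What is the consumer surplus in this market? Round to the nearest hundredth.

Rewriting supply in inverse form: P = 156 + 5Q.
Set 201 - 2Q = 156 + 5Q, which gives 45 = 7Q, so Q* = 6.4286 and P* = 201 - 2(6.4286) = 188.1429.
The demand choke price is 201, so CS = (1/2)(Q*)(201 - P*) = (1/2)(6.4286)(12.8571) = 41.3265.

41.33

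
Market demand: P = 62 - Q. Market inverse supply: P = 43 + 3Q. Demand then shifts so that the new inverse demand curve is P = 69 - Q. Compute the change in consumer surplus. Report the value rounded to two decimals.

Initial equilibrium: Q_0 = 4.75, P_0 = 57.25; CS_0 = (1/2)(4.75)(4.75) = 11.2812, PS_0 = (1/2)(4.75)(14.25) = 33.8438.
New equilibrium: 69 - Q = 43 + 3Q gives Q_1 = 6.5, P_1 = 62.5; CS_1 = 21.125, PS_1 = 63.375.
Change in consumer surplus = 21.125 - 11.2812 = 9.8438.

9.84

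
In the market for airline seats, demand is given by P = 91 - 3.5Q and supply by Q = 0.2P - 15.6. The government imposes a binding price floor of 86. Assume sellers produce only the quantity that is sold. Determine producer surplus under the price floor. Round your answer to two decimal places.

6.33

Rewriting supply in inverse form: P = 78 + 5Q.
Without the control, 91 - 3.5Q = 78 + 5Q so Q* = 1.5294 and P* = 85.6471.
At P = 86, buyers demand (91 - 86)/3.5 = 1.4286 while sellers would supply more, so the quantity traded is 1.4286 at price 86.
The supply price at Q = 1.4286 is 85.1429. PS is the trapezoid between 86 and supply over [0, 1.4286]: (1/2)[(86 - 78) + (86 - 85.1429)](1.4286) = 6.3265.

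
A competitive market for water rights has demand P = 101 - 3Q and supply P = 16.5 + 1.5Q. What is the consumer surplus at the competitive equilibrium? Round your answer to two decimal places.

Setting demand equal to supply, 84.5 = 4.5Q, so Q* = 18.7778 and P* = 44.6667.
The demand choke price is 101, so CS = (1/2)(Q*)(101 - P*) = (1/2)(18.7778)(56.3333) = 528.9074.

528.91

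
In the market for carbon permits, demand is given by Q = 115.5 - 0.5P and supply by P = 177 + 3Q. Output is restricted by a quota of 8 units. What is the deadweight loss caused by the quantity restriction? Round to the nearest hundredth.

Rewriting demand in inverse form: P = 231 - 2Q.
Unrestricted equilibrium: Q* = (231 - 177)/(2 + 3) = 10.8.
At Q = 8 the demand price is 231 - 2(8) = 215 and the supply price is 177 + 3(8) = 201.
Deadweight loss is the triangle between the curves from 8 to 10.8: (1/2)(215 - 201)(10.8 - 8) = 19.6.

19.60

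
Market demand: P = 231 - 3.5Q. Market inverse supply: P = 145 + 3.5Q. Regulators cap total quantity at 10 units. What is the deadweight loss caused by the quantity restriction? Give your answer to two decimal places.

Without the quota, 231 - 3.5Q = 145 + 3.5Q gives Q* = 12.2857.
At Q = 10 the demand price is 231 - 3.5(10) = 196 and the supply price is 145 + 3.5(10) = 180.
DWL = (1/2)(gap between curves at 10) x (Q* - 10) = (1/2)(16)(2.2857) = 18.2857.

18.29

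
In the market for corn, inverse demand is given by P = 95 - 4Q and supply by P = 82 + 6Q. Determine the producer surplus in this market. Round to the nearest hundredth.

Setting demand equal to supply, 13 = 10Q, so Q* = 1.3 and P* = 89.8.
Producer surplus is the triangle above supply below P*: (1/2)(1.3)(89.8 - 82) = (1/2)(1.3)(7.8) = 5.07.

5.07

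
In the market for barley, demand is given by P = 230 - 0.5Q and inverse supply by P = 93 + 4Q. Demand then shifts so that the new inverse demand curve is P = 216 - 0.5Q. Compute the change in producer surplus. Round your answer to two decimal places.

Initial equilibrium: Q_0 = 30.4444, P_0 = 214.7778; CS_0 = (1/2)(30.4444)(15.2222) = 231.716, PS_0 = (1/2)(30.4444)(121.7778) = 1853.7284.
New equilibrium: 216 - 0.5Q = 93 + 4Q gives Q_1 = 27.3333, P_1 = 202.3333; CS_1 = 186.7778, PS_1 = 1494.2222.
Change in producer surplus = 1494.2222 - 1853.7284 = -359.5062.

-359.51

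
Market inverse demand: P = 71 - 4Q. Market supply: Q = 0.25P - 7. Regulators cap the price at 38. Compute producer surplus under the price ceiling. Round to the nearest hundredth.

Rewriting supply in inverse form: P = 28 + 4Q.
Free-market equilibrium: 71 - 4Q = 28 + 4Q gives Q* = 5.375, P* = 49.5.
At P = 38, sellers supply (38 - 28)/4 = 2.5 while buyers want more, so the quantity traded is 2.5 at price 38.
PS is the triangle above supply below 38: (1/2)(2.5)(38 - 28) = 12.5.

12.50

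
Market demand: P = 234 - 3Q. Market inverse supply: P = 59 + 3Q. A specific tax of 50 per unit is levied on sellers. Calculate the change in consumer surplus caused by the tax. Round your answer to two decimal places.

Without the tax, 234 - 3Q = 59 + 3Q so Q* = 29.1667 and P* = 146.5.
With the tax, sellers need 50 more per unit: 234 - 3Q = 59 + 3Q + 50, so Q_t = 20.8333. Buyers pay P_b = 171.5; sellers receive P_s = P_b - 50 = 121.5.
CS falls from (1/2)(29.1667)(87.5) = 1276.0417 to (1/2)(20.8333)(62.5) = 651.0417, a change of -625.

-625.00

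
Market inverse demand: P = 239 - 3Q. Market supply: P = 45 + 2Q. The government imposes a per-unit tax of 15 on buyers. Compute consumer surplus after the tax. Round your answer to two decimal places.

1922.46

Pre-tax equilibrium: 239 - 3Q = 45 + 2Q gives Q* = 38.8, P* = 122.6.
With the tax, buyers' net willingness to pay falls by 15: (239 - 15) - 3Q = 45 + 2Q, so Q_t = 35.8. Buyers pay P_b = 131.6; sellers receive P_s = P_b - 15 = 116.6.
Consumer surplus is the triangle under demand above P_b: (1/2)(35.8)(239 - 131.6) = 1922.46.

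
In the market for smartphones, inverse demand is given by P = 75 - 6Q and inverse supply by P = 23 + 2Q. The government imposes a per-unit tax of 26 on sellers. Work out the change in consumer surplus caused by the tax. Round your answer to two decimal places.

-95.06

Without the tax, 75 - 6Q = 23 + 2Q so Q* = 6.5 and P* = 36.
A tax on sellers shifts supply up by 26: 75 - 6Q = 23 + 2Q + 26, so Q_t = 3.25. Buyers pay P_b = 55.5; sellers receive P_s = P_b - 26 = 29.5.
Consumers lose the trapezoid between P* and P_b out to Q_t plus the triangle from Q_t to Q*: change in CS = 31.6875 - 126.75 = -95.0625.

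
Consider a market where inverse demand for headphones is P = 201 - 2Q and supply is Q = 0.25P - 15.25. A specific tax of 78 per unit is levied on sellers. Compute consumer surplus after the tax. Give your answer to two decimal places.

106.78

Rewriting supply in inverse form: P = 61 + 4Q.
Without the tax, 201 - 2Q = 61 + 4Q so Q* = 23.3333 and P* = 154.3333.
A tax on sellers shifts supply up by 78: 201 - 2Q = 61 + 4Q + 78, so Q_t = 10.3333. Buyers pay P_b = 180.3333; sellers receive P_s = P_b - 78 = 102.3333.
Consumer surplus is the triangle under demand above P_b: (1/2)(10.3333)(201 - 180.3333) = 106.7778.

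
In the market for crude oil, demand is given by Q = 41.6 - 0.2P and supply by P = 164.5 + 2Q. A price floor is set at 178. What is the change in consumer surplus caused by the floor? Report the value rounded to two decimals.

Rewriting demand in inverse form: P = 208 - 5Q.
Without the control, 208 - 5Q = 164.5 + 2Q so Q* = 6.2143 and P* = 176.9286.
At the floor price 178, quantity demanded is (208 - 178)/5 = 6; demand is the short side, so Q = 6 trades at P = 178.
CS goes from (1/2)(6.2143)(31.0714) = 96.5434 to 90 (computed as (208 - 178)(6) - (1/2)(5)(6)^2), a change of -6.5434.

-6.54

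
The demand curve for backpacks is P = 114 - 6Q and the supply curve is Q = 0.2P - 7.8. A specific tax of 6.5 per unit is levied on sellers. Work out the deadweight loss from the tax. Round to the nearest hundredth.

1.92

Rewriting supply in inverse form: P = 39 + 5Q.
Pre-tax equilibrium: 114 - 6Q = 39 + 5Q gives Q* = 6.8182, P* = 73.0909.
With the tax, sellers need 6.5 more per unit: 114 - 6Q = 39 + 5Q + 6.5, so Q_t = 6.2273. Buyers pay P_b = 76.6364; sellers receive P_s = P_b - 6.5 = 70.1364.
Deadweight loss is the triangle between the curves from Q_t to Q*: (1/2)(6.8182 - 6.2273)(6.5) = 1.9205.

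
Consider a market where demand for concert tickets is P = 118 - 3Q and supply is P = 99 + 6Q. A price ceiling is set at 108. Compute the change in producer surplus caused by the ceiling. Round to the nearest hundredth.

-6.62

Without the control, 118 - 3Q = 99 + 6Q so Q* = 2.1111 and P* = 111.6667.
At the ceiling price 108, quantity supplied is (108 - 99)/6 = 1.5; supply is the short side, so Q = 1.5 trades at P = 108.
PS goes from (1/2)(2.1111)(12.6667) = 13.3704 to 6.75 (computed as (108 - 99)(1.5) - (1/2)(6)(1.5)^2), a change of -6.6204.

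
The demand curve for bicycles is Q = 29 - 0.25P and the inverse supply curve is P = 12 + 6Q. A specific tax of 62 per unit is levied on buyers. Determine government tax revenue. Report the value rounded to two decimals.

260.40

Rewriting demand in inverse form: P = 116 - 4Q.
Without the tax, 116 - 4Q = 12 + 6Q so Q* = 10.4 and P* = 74.4.
A tax on buyers shifts demand down by 62: (116 - 62) - 4Q = 12 + 6Q, so Q_t = 4.2. Buyers pay P_b = 99.2; sellers receive P_s = P_b - 62 = 37.2.
Tax revenue = t x Q_t = 62 x 4.2 = 260.4.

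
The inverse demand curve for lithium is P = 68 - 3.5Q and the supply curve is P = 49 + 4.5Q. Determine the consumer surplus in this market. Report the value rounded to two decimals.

9.87

Setting demand equal to supply, 19 = 8Q, so Q* = 2.375 and P* = 59.6875.
The demand choke price is 68, so CS = (1/2)(Q*)(68 - P*) = (1/2)(2.375)(8.3125) = 9.8711.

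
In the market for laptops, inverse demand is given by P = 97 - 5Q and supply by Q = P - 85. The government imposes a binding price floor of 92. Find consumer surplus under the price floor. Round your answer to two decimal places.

Rewriting supply in inverse form: P = 85 + Q.
Without the control, 97 - 5Q = 85 + Q so Q* = 2 and P* = 87.
At P = 92, buyers demand (97 - 92)/5 = 1 while sellers would supply more, so the quantity traded is 1 at price 92.
CS is the triangle under demand above 92: (1/2)(1)(97 - 92) = 2.5.

2.50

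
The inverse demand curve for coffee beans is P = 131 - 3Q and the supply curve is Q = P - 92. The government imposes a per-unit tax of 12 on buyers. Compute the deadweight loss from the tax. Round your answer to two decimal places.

Rewriting supply in inverse form: P = 92 + Q.
Pre-tax equilibrium: 131 - 3Q = 92 + Q gives Q* = 9.75, P* = 101.75.
A tax on buyers shifts demand down by 12: (131 - 12) - 3Q = 92 + Q, so Q_t = 6.75. Buyers pay P_b = 110.75; sellers receive P_s = P_b - 12 = 98.75.
The welfare triangle lost has base Q* - Q_t = 3 and height t = 12, so DWL = (1/2)(3)(12) = 18.

18.00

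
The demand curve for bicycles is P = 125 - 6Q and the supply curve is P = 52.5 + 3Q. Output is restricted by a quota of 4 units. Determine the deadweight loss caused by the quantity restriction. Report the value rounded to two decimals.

74.01

Unrestricted equilibrium: Q* = (125 - 52.5)/(6 + 3) = 8.0556.
At Q = 4 the demand price is 125 - 6(4) = 101 and the supply price is 52.5 + 3(4) = 64.5.
DWL = (1/2)(gap between curves at 4) x (Q* - 4) = (1/2)(36.5)(4.0556) = 74.0139.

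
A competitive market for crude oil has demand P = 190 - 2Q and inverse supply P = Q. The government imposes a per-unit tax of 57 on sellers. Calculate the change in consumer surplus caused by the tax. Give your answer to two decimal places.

-2045.67

Pre-tax equilibrium: 190 - 2Q = Q gives Q* = 63.3333, P* = 63.3333.
A tax on sellers shifts supply up by 57: 190 - 2Q = Q + 57, so Q_t = 44.3333. Buyers pay P_b = 101.3333; sellers receive P_s = P_b - 57 = 44.3333.
Consumers lose the trapezoid between P* and P_b out to Q_t plus the triangle from Q_t to Q*: change in CS = 1965.4444 - 4011.1111 = -2045.6667.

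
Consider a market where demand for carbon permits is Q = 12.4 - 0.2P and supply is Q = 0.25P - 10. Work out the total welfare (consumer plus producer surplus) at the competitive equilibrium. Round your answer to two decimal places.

26.89

Rewriting demand in inverse form: P = 62 - 5Q.
Rewriting supply in inverse form: P = 40 + 4Q.
Set 62 - 5Q = 40 + 4Q, which gives 22 = 9Q, so Q* = 2.4444 and P* = 62 - 5(2.4444) = 49.7778.
Total surplus is the full triangle between the curves from 0 to Q*: (1/2)(2.4444)(62 - 40) = 26.8889.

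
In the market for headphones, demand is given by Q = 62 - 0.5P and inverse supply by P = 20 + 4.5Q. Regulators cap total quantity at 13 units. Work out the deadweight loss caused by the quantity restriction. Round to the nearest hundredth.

29.25

Rewriting demand in inverse form: P = 124 - 2Q.
Unrestricted equilibrium: Q* = (124 - 20)/(2 + 4.5) = 16.
At Q = 13 the demand price is 124 - 2(13) = 98 and the supply price is 20 + 4.5(13) = 78.5.
DWL = (1/2)(gap between curves at 13) x (Q* - 13) = (1/2)(19.5)(3) = 29.25.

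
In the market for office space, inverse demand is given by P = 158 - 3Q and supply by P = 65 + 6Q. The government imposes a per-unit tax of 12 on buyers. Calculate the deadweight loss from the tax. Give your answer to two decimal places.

8.00

Without the tax, 158 - 3Q = 65 + 6Q so Q* = 10.3333 and P* = 127.
With the tax, buyers' net willingness to pay falls by 12: (158 - 12) - 3Q = 65 + 6Q, so Q_t = 9. Buyers pay P_b = 131; sellers receive P_s = P_b - 12 = 119.
Deadweight loss is the triangle between the curves from Q_t to Q*: (1/2)(10.3333 - 9)(12) = 8.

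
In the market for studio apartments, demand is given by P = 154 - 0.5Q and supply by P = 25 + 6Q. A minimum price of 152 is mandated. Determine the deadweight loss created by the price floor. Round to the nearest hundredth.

Without the control, 154 - 0.5Q = 25 + 6Q so Q* = 19.8462 and P* = 144.0769.
At the floor price 152, quantity demanded is (154 - 152)/0.5 = 4; demand is the short side, so Q = 4 trades at P = 152.
The lost-trades triangle has base Q* - 4 = 15.8462 and height equal to the gap between the curves at Q = 4, which is 152 - 49 = 103. DWL = (1/2)(15.8462)(103) = 816.0769.

816.08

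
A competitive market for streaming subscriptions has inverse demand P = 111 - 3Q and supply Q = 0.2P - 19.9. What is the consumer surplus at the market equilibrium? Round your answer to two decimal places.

Rewriting supply in inverse form: P = 99.5 + 5Q.
Equilibrium: 111 - 3Q = 99.5 + 5Q, so Q* = 1.4375 and P* = 106.6875.
CS is the area between the demand curve and P* from 0 to Q*: (1/2)(1.4375)(4.3125) = 3.0996.

3.10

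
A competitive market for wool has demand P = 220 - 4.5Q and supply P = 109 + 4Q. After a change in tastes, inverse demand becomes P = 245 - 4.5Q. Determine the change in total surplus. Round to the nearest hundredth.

363.24

Initial equilibrium: Q_0 = 13.0588, P_0 = 161.2353; CS_0 = (1/2)(13.0588)(58.7647) = 383.699, PS_0 = (1/2)(13.0588)(52.2353) = 341.0657.
New equilibrium: 245 - 4.5Q = 109 + 4Q gives Q_1 = 16, P_1 = 173; CS_1 = 576, PS_1 = 512.
Change in total surplus = (576 + 512) - (383.699 + 341.0657) = 363.2353.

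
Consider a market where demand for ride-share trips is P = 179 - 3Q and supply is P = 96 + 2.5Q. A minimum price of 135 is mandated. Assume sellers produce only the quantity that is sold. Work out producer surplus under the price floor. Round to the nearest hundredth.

Free-market equilibrium: 179 - 3Q = 96 + 2.5Q gives Q* = 15.0909, P* = 133.7273.
At P = 135, buyers demand (179 - 135)/3 = 14.6667 while sellers would supply more, so the quantity traded is 14.6667 at price 135.
The supply price at Q = 14.6667 is 132.6667. PS is the trapezoid between 135 and supply over [0, 14.6667]: (1/2)[(135 - 96) + (135 - 132.6667)](14.6667) = 303.1111.

303.11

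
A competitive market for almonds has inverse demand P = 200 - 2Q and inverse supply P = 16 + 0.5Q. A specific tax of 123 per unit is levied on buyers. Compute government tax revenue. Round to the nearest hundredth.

Pre-tax equilibrium: 200 - 2Q = 16 + 0.5Q gives Q* = 73.6, P* = 52.8.
With the tax, buyers' net willingness to pay falls by 123: (200 - 123) - 2Q = 16 + 0.5Q, so Q_t = 24.4. Buyers pay P_b = 151.2; sellers receive P_s = P_b - 123 = 28.2.
Revenue is the tax times quantity traded: 123 x 24.4 = 3001.2.

3001.20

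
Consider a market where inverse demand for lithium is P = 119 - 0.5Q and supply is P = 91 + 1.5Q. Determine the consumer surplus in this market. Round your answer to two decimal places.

49.00

Setting demand equal to supply, 28 = 2Q, so Q* = 14 and P* = 112.
CS is the area between the demand curve and P* from 0 to Q*: (1/2)(14)(7) = 49.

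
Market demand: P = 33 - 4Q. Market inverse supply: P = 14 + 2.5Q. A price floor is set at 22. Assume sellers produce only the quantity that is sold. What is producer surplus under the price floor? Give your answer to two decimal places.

12.55

Without the control, 33 - 4Q = 14 + 2.5Q so Q* = 2.9231 and P* = 21.3077.
At the floor price 22, quantity demanded is (33 - 22)/4 = 2.75; demand is the short side, so Q = 2.75 trades at P = 22.
The supply price at Q = 2.75 is 20.875. PS is the trapezoid between 22 and supply over [0, 2.75]: (1/2)[(22 - 14) + (22 - 20.875)](2.75) = 12.5469.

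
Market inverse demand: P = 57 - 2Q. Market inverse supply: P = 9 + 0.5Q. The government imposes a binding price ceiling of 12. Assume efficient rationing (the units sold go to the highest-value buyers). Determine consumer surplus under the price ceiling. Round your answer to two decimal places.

234.00

Free-market equilibrium: 57 - 2Q = 9 + 0.5Q gives Q* = 19.2, P* = 18.6.
At the ceiling price 12, quantity supplied is (12 - 9)/0.5 = 6; supply is the short side, so Q = 6 trades at P = 12.
The demand price at Q = 6 is 45. CS is the trapezoid between demand and 12 over [0, 6]: (1/2)[(57 - 12) + (45 - 12)](6) = 234.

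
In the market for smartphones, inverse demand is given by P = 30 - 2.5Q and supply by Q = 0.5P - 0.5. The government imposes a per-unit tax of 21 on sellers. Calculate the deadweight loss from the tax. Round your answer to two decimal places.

Rewriting supply in inverse form: P = 1 + 2Q.
Without the tax, 30 - 2.5Q = 1 + 2Q so Q* = 6.4444 and P* = 13.8889.
A tax on sellers shifts supply up by 21: 30 - 2.5Q = 1 + 2Q + 21, so Q_t = 1.7778. Buyers pay P_b = 25.5556; sellers receive P_s = P_b - 21 = 4.5556.
Deadweight loss is the triangle between the curves from Q_t to Q*: (1/2)(6.4444 - 1.7778)(21) = 49.

49.00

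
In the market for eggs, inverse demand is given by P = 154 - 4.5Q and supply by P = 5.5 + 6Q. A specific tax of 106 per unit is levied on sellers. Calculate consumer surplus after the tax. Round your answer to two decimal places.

Pre-tax equilibrium: 154 - 4.5Q = 5.5 + 6Q gives Q* = 14.1429, P* = 90.3571.
With the tax, sellers need 106 more per unit: 154 - 4.5Q = 5.5 + 6Q + 106, so Q_t = 4.0476. Buyers pay P_b = 135.7857; sellers receive P_s = P_b - 106 = 29.7857.
Consumer surplus is the triangle under demand above P_b: (1/2)(4.0476)(154 - 135.7857) = 36.8622.

36.86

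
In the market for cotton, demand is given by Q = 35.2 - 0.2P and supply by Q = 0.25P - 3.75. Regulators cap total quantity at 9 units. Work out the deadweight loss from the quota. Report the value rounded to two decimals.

Rewriting demand in inverse form: P = 176 - 5Q.
Rewriting supply in inverse form: P = 15 + 4Q.
Unrestricted equilibrium: Q* = (176 - 15)/(5 + 4) = 17.8889.
At Q = 9 the demand price is 176 - 5(9) = 131 and the supply price is 15 + 4(9) = 51.
DWL = (1/2)(gap between curves at 9) x (Q* - 9) = (1/2)(80)(8.8889) = 355.5556.

355.56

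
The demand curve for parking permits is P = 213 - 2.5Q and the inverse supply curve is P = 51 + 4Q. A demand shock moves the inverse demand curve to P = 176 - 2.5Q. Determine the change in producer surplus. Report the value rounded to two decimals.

Initial equilibrium: Q_0 = 24.9231, P_0 = 150.6923; CS_0 = (1/2)(24.9231)(62.3077) = 776.4497, PS_0 = (1/2)(24.9231)(99.6923) = 1242.3195.
New equilibrium: 176 - 2.5Q = 51 + 4Q gives Q_1 = 19.2308, P_1 = 127.9231; CS_1 = 462.2781, PS_1 = 739.645.
Change in producer surplus = 739.645 - 1242.3195 = -502.6746.

-502.67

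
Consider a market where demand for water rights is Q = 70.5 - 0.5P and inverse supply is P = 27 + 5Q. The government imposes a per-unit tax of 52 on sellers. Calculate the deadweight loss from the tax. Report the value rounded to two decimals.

Rewriting demand in inverse form: P = 141 - 2Q.
Pre-tax equilibrium: 141 - 2Q = 27 + 5Q gives Q* = 16.2857, P* = 108.4286.
With the tax, sellers need 52 more per unit: 141 - 2Q = 27 + 5Q + 52, so Q_t = 8.8571. Buyers pay P_b = 123.2857; sellers receive P_s = P_b - 52 = 71.2857.
Deadweight loss is the triangle between the curves from Q_t to Q*: (1/2)(16.2857 - 8.8571)(52) = 193.1429.

193.14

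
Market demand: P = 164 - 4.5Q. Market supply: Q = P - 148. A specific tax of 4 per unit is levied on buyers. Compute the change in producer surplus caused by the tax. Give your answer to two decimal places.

Rewriting supply in inverse form: P = 148 + Q.
Pre-tax equilibrium: 164 - 4.5Q = 148 + Q gives Q* = 2.9091, P* = 150.9091.
A tax on buyers shifts demand down by 4: (164 - 4) - 4.5Q = 148 + Q, so Q_t = 2.1818. Buyers pay P_b = 154.1818; sellers receive P_s = P_b - 4 = 150.1818.
PS falls from (1/2)(2.9091)(2.9091) = 4.2314 to (1/2)(2.1818)(2.1818) = 2.3802, a change of -1.8512.

-1.85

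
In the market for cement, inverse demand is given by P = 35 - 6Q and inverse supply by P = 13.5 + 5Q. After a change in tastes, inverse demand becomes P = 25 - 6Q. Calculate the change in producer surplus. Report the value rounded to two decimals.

-6.82

Initial equilibrium: Q_0 = 1.9545, P_0 = 23.2727; CS_0 = (1/2)(1.9545)(11.7273) = 11.4607, PS_0 = (1/2)(1.9545)(9.7727) = 9.5506.
New equilibrium: 25 - 6Q = 13.5 + 5Q gives Q_1 = 1.0455, P_1 = 18.7273; CS_1 = 3.2789, PS_1 = 2.7324.
Change in producer surplus = 2.7324 - 9.5506 = -6.8182.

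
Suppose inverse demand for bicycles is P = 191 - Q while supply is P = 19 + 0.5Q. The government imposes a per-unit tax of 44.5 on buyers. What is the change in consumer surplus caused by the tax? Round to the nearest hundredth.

Pre-tax equilibrium: 191 - Q = 19 + 0.5Q gives Q* = 114.6667, P* = 76.3333.
A tax on buyers shifts demand down by 44.5: (191 - 44.5) - Q = 19 + 0.5Q, so Q_t = 85. Buyers pay P_b = 106; sellers receive P_s = P_b - 44.5 = 61.5.
Consumers lose the trapezoid between P* and P_b out to Q_t plus the triangle from Q_t to Q*: change in CS = 3612.5 - 6574.2222 = -2961.7222.

-2961.72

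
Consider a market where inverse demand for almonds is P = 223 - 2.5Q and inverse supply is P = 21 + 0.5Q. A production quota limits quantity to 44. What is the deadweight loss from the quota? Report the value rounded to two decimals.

816.67

Unrestricted equilibrium: Q* = (223 - 21)/(2.5 + 0.5) = 67.3333.
At Q = 44 the demand price is 223 - 2.5(44) = 113 and the supply price is 21 + 0.5(44) = 43.
Deadweight loss is the triangle between the curves from 44 to 67.3333: (1/2)(113 - 43)(67.3333 - 44) = 816.6667.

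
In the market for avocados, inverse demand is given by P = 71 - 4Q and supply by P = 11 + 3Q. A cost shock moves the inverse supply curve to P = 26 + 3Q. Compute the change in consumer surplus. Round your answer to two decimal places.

Initial equilibrium: Q_0 = 8.5714, P_0 = 36.7143; CS_0 = (1/2)(8.5714)(34.2857) = 146.9388, PS_0 = (1/2)(8.5714)(25.7143) = 110.2041.
New equilibrium: 71 - 4Q = 26 + 3Q gives Q_1 = 6.4286, P_1 = 45.2857; CS_1 = 82.6531, PS_1 = 61.9898.
Change in consumer surplus = 82.6531 - 146.9388 = -64.2857.

-64.29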